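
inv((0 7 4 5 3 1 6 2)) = (0 2 6 1 3 5 4 7)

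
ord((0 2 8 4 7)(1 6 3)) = 15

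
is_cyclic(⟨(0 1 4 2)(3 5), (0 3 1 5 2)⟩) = no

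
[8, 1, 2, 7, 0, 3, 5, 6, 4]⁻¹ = [4, 1, 2, 5, 8, 6, 7, 3, 0]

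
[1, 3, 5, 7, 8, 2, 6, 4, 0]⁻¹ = [8, 0, 5, 1, 7, 2, 6, 3, 4]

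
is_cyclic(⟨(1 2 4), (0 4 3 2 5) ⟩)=no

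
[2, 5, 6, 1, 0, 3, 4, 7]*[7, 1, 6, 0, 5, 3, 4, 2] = [6, 3, 4, 1, 7, 0, 5, 2]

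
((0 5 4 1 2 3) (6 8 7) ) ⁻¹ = (0 3 2 1 4 5) (6 7 8) 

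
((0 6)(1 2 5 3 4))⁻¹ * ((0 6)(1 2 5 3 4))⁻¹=(1 3 2 4 5)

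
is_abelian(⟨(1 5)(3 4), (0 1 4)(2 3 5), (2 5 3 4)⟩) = no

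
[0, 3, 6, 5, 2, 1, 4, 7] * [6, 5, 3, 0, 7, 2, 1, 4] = [6, 0, 1, 2, 3, 5, 7, 4]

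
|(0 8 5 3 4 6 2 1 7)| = 9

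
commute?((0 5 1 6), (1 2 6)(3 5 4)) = no:(0 5 1 6)*(1 2 6)(3 5 4) = (0 4 3 5 2 6), (1 2 6)(3 5 4)*(0 5 1 6) = (0 5 4 3 1 2)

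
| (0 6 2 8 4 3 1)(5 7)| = 14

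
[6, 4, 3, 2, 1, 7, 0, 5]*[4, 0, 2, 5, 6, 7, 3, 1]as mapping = [0→3, 1→6, 2→5, 3→2, 4→0, 5→1, 6→4, 7→7]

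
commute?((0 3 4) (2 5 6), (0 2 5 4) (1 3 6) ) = no:(0 3 4) (2 5 6) * (0 2 5 4) (1 3 6) = (0 6 5 1 3) (2 4), (0 2 5 4) (1 3 6) * (0 3 4) (2 5 6) = (0 5) (1 4 3 2 6) 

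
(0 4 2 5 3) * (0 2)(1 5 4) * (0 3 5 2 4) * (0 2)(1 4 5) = (0 4 3 5 1)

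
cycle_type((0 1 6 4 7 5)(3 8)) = 2.6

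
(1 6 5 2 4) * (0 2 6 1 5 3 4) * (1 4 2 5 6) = (0 5 1 4 6 3 2)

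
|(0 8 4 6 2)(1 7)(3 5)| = 10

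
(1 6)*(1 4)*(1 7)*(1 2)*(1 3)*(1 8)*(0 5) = (0 5)(1 6 4 7 2 3 8)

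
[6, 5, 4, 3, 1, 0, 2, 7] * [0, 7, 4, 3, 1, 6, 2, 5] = [2, 6, 1, 3, 7, 0, 4, 5]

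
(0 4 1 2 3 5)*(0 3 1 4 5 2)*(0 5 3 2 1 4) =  (0 3 1 5 2 4) 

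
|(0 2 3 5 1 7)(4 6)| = 6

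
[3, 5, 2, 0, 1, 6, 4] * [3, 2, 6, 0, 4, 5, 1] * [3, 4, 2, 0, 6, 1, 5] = [3, 1, 5, 0, 2, 4, 6] 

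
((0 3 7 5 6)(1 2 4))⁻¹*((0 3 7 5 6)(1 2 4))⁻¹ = (0 5 3 6 7)(1 2 4)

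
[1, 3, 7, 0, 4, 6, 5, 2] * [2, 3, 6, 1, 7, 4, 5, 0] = [3, 1, 0, 2, 7, 5, 4, 6]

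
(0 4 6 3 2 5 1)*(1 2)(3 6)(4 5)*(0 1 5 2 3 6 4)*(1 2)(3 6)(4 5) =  (0 1 2)(3 4)(5 6)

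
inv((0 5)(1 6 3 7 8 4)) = (0 5)(1 4 8 7 3 6)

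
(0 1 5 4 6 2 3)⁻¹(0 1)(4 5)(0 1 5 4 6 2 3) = (1 5)(4 6)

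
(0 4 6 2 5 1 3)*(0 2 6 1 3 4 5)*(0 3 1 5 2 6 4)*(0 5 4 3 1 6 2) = (1 5 6 3 2)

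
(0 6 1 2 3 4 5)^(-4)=(0 2 5 1 4 6 3)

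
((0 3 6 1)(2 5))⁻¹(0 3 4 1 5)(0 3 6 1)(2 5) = (0 2 3 6 4)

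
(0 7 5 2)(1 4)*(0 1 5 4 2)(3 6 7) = (0 3 6 7 4 5)(1 2)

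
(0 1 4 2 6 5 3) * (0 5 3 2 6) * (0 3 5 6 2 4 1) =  (2 3 6 5 4)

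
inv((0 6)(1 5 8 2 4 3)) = (0 6)(1 3 4 2 8 5)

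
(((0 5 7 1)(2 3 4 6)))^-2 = (0 7)(1 5)(2 4)(3 6)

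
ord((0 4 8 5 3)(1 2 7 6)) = 20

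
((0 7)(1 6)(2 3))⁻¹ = (0 7)(1 6)(2 3)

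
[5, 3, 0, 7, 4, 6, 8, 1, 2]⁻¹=[2, 7, 8, 1, 4, 0, 5, 3, 6]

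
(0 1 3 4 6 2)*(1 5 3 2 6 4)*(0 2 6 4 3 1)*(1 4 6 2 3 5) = (0 1 2 3)(4 5)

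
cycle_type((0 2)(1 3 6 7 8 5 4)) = 2.7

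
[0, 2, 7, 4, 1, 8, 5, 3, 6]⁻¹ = [0, 4, 1, 7, 3, 6, 8, 2, 5]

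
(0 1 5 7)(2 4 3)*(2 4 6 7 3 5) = (0 1 2 6 7)(3 4 5)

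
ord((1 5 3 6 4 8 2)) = 7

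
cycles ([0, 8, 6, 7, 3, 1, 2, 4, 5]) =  (1 8 5) (2 6) (3 7 4) 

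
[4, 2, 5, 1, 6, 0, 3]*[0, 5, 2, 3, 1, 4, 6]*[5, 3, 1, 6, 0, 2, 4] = [3, 1, 0, 2, 4, 5, 6] 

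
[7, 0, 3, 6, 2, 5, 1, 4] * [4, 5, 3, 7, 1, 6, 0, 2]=[2, 4, 7, 0, 3, 6, 5, 1]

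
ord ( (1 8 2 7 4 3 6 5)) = 8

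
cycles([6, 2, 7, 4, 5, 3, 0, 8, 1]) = (0 6) (1 2 7 8) (3 4 5) 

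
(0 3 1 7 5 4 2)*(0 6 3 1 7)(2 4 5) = (0 1)(2 6 3 7)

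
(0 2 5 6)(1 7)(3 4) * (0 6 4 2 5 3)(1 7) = (0 5 4)(2 3)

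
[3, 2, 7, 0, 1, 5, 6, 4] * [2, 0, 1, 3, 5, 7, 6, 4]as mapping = [0→3, 1→1, 2→4, 3→2, 4→0, 5→7, 6→6, 7→5]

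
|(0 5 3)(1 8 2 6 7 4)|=6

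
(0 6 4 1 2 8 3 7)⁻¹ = (0 7 3 8 2 1 4 6)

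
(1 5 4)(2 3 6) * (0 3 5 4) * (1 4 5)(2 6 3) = (0 2 1 5)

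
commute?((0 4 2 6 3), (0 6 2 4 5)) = no:(0 4 2 6 3) * (0 6 2 4 5) = (0 5)(3 6), (0 6 2 4 5) * (0 4 2 6 3) = (0 3)(4 5)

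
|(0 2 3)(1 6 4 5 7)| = 15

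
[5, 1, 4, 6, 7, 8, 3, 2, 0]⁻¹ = [8, 1, 7, 6, 2, 0, 3, 4, 5]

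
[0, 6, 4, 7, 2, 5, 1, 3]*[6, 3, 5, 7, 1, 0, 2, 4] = [6, 2, 1, 4, 5, 0, 3, 7]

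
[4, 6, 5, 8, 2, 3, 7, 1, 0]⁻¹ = [8, 7, 4, 5, 0, 2, 1, 6, 3]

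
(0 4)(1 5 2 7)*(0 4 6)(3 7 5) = (0 6)(1 3 7)(2 5)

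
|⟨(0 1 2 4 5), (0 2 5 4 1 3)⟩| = 720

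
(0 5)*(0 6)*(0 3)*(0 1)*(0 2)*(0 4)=(0 5 6 3 1 2 4) 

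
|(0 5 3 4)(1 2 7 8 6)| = 20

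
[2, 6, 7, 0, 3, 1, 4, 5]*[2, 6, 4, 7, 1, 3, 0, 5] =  [4, 0, 5, 2, 7, 6, 1, 3]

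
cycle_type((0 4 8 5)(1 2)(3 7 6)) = 2.3.4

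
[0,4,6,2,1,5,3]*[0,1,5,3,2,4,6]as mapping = [0→0,1→2,2→6,3→5,4→1,5→4,6→3]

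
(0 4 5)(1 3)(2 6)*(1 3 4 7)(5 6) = (0 7 1 4 6 2 5)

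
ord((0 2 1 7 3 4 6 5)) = 8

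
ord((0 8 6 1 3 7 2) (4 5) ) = 14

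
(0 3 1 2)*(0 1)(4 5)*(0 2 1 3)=(2 3)(4 5)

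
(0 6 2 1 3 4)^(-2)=(0 3 2)(1 6 4)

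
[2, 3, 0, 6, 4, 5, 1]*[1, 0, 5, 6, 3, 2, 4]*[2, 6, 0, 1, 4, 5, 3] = [5, 3, 6, 4, 1, 0, 2]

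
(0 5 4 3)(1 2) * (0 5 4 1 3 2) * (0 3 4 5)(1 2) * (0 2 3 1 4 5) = (2 5 3)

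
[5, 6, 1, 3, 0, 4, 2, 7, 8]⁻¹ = [4, 2, 6, 3, 5, 0, 1, 7, 8]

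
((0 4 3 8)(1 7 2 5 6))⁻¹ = (0 8 3 4)(1 6 5 2 7)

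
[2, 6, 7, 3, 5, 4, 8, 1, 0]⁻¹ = [8, 7, 0, 3, 5, 4, 1, 2, 6]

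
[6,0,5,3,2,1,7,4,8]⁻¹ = [1,5,4,3,7,2,0,6,8]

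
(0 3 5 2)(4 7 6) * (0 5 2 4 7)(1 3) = (0 1 3 2 5 4)(6 7)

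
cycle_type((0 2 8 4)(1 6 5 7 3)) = 4.5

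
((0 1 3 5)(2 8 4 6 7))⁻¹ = (0 5 3 1)(2 7 6 4 8)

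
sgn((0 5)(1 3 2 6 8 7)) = 1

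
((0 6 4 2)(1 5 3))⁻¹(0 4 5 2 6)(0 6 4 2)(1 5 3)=(0 4 6 2 3)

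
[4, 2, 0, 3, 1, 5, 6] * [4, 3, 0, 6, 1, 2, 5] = [1, 0, 4, 6, 3, 2, 5]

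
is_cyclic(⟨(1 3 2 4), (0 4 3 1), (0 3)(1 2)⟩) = no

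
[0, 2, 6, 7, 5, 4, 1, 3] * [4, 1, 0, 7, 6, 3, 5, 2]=[4, 0, 5, 2, 3, 6, 1, 7]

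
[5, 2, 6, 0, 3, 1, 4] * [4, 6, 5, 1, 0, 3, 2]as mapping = [0→3, 1→5, 2→2, 3→4, 4→1, 5→6, 6→0]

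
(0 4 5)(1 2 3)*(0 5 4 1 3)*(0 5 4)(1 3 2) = (0 3 2 5 4)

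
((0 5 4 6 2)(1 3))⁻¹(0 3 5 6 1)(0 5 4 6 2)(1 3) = (1 4 2 3 5)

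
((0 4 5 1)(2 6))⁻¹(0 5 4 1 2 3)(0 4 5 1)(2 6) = (0 6 3 4 1 5)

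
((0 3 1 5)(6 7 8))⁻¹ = (0 5 1 3)(6 8 7)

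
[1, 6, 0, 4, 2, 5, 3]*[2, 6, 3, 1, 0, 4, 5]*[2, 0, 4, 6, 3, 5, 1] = [1, 5, 4, 2, 6, 3, 0]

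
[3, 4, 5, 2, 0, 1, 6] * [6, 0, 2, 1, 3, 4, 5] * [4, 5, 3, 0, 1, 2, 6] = [5, 0, 1, 3, 6, 4, 2]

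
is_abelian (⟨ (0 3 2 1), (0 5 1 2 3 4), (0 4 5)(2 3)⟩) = no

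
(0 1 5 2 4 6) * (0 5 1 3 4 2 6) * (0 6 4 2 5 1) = (0 3 2 5 4 6 1) 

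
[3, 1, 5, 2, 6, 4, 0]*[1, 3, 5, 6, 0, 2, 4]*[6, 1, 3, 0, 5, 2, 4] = [4, 0, 3, 2, 5, 6, 1]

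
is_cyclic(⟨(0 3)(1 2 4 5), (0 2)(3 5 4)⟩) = no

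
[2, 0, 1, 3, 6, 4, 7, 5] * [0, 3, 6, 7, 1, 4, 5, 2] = [6, 0, 3, 7, 5, 1, 2, 4]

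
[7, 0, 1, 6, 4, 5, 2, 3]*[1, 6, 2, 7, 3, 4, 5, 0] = [0, 1, 6, 5, 3, 4, 2, 7]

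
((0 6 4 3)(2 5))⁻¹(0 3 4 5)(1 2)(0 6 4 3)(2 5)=(0 3 2 6)(1 5)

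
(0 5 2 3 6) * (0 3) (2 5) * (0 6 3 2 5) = (0 5) (2 6) 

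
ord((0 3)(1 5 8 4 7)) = 10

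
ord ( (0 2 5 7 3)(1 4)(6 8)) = 10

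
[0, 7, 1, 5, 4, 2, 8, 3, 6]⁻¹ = [0, 2, 5, 7, 4, 3, 8, 1, 6]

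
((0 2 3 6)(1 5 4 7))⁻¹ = (0 6 3 2)(1 7 4 5)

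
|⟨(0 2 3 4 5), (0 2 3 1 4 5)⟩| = 720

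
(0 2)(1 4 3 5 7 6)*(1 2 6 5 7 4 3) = (0 6 2)(1 3 7 5 4)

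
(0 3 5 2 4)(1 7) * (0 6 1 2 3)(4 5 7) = (1 4 6)(2 5 3 7)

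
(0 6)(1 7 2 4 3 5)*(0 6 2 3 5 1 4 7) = (0 2 7 3 1)(4 5)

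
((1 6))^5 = (1 6)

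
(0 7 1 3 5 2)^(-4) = (0 1 5)(2 7 3)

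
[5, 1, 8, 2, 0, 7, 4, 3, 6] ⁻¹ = [4, 1, 3, 7, 6, 0, 8, 5, 2] 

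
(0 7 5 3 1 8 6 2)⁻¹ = (0 2 6 8 1 3 5 7)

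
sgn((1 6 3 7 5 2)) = -1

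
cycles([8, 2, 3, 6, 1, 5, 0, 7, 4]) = (0 8 4 1 2 3 6)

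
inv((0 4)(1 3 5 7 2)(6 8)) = (0 4)(1 2 7 5 3)(6 8)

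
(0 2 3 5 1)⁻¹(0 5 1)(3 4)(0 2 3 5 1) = (0 2 1)(4 5)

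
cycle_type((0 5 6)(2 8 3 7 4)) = 3.5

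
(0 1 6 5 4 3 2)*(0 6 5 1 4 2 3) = (0 4)(1 5 2 6)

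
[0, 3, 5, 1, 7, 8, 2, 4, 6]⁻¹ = [0, 3, 6, 1, 7, 2, 8, 4, 5]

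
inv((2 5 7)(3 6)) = (2 7 5)(3 6)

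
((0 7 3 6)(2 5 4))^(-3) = (0 7 3 6)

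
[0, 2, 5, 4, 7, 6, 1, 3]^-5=[0, 6, 1, 4, 7, 2, 5, 3]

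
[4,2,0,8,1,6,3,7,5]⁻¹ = [2,4,1,6,0,8,5,7,3]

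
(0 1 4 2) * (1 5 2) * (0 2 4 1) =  (0 5 4)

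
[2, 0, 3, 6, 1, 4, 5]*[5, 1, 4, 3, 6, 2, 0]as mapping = [0→4, 1→5, 2→3, 3→0, 4→1, 5→6, 6→2]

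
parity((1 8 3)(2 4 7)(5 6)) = odd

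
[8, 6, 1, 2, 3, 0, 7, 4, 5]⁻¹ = [5, 2, 3, 4, 7, 8, 1, 6, 0]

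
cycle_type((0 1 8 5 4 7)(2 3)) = 2.6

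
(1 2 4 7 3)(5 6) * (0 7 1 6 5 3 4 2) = (0 7 4 1)(3 6)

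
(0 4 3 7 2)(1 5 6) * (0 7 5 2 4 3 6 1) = (0 3 5 1 2 7 4 6)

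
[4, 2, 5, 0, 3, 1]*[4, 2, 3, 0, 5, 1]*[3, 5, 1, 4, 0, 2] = [2, 4, 5, 0, 3, 1]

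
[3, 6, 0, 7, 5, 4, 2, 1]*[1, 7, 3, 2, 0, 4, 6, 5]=[2, 6, 1, 5, 4, 0, 3, 7]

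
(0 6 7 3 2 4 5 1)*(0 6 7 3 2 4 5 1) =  (0 7 2 5)(1 6 3 4)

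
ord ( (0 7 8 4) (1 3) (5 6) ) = 4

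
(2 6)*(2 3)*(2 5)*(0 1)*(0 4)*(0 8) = (0 1 4 8)(2 6 3 5)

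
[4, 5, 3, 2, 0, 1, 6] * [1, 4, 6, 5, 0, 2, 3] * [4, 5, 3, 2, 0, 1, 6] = [4, 3, 1, 6, 5, 0, 2]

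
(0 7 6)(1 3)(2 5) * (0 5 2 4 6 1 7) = (1 3 7)(4 6 5)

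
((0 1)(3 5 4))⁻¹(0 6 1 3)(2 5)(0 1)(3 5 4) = (0 5 1 6)(2 4)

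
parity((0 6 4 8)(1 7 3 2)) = even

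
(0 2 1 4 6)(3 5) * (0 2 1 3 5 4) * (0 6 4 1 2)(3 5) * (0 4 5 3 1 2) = (1 6 4 5)(2 3)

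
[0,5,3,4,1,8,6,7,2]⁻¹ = [0,4,8,2,3,1,6,7,5]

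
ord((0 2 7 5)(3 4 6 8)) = 4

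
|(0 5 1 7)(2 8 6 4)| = 4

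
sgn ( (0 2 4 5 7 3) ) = -1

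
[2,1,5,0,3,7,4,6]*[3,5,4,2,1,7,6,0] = [4,5,7,3,2,0,1,6]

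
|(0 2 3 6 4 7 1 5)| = 8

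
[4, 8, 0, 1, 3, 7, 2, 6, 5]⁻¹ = [2, 3, 6, 4, 0, 8, 7, 5, 1]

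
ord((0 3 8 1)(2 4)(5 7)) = 4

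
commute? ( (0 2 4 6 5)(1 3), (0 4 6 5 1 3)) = no: (0 2 4 6 5)(1 3) * (0 4 6 5 1 3) = (0 2 6 1)(4 5), (0 4 6 5 1 3) * (0 2 4 6 5)(1 3) = (0 6)(2 4 5 3)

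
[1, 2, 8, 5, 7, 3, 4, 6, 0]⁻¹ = [8, 0, 1, 5, 6, 3, 7, 4, 2]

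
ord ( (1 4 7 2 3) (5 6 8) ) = 15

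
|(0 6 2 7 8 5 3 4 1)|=9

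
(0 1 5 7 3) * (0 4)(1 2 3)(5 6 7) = (0 2 3 4)(1 6 7)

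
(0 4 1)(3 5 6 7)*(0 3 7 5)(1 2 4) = (0 1 3)(2 4)(5 6)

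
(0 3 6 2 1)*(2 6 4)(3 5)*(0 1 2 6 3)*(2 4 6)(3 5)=(0 3 6 5)(2 4)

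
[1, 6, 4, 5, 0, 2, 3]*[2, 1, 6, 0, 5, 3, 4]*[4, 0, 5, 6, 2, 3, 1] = [0, 2, 3, 6, 5, 1, 4]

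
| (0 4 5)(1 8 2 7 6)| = 15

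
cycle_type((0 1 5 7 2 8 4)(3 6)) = 2.7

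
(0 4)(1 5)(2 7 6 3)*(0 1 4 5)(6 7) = (0 5 4 1)(2 6 3)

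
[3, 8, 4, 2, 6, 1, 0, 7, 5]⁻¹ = [6, 5, 3, 0, 2, 8, 4, 7, 1]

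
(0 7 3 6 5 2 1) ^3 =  (0 6 1 3 2 7 5) 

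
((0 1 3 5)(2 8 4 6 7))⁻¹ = (0 5 3 1)(2 7 6 4 8)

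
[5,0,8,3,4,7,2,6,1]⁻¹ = [1,8,6,3,4,0,7,5,2]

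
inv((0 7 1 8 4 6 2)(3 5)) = (0 2 6 4 8 1 7)(3 5)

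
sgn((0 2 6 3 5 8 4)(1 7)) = -1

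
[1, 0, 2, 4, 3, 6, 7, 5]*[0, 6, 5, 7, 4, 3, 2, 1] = [6, 0, 5, 4, 7, 2, 1, 3]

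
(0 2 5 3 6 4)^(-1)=(0 4 6 3 5 2)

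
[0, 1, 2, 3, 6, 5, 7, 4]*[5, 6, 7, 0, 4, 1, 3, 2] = [5, 6, 7, 0, 3, 1, 2, 4]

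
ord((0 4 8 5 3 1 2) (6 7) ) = 14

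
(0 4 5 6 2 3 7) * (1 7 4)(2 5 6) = (0 1 7)(2 3 4 6 5)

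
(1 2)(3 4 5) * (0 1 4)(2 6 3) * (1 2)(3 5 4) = (0 2 3)(1 6 5)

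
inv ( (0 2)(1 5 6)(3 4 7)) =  (0 2)(1 6 5)(3 7 4)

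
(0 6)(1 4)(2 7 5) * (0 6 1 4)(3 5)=(0 1)(2 7 3 5)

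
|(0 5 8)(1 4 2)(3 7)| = 6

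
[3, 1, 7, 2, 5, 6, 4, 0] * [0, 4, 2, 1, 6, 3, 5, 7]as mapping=[0→1, 1→4, 2→7, 3→2, 4→3, 5→5, 6→6, 7→0]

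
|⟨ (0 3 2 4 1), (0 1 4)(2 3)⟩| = 120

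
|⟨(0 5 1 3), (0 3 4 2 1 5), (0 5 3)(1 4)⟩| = 720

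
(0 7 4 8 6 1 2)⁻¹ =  (0 2 1 6 8 4 7)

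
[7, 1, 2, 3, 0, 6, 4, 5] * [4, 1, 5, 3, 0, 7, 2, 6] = [6, 1, 5, 3, 4, 2, 0, 7]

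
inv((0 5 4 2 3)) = (0 3 2 4 5)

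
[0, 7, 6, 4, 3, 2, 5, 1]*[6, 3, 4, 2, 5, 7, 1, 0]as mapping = [0→6, 1→0, 2→1, 3→5, 4→2, 5→4, 6→7, 7→3]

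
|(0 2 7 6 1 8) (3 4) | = 6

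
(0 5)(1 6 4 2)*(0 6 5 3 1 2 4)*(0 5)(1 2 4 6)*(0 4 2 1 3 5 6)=(0 5 3 1 4)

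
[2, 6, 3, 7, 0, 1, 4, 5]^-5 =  [7, 0, 5, 1, 3, 4, 2, 6]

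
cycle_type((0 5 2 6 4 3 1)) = 7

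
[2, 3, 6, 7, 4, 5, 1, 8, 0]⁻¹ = [8, 6, 0, 1, 4, 5, 2, 3, 7]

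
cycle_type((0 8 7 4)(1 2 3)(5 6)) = 2.3.4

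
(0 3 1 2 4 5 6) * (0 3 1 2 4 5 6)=(0 1 4 6 3 2 5)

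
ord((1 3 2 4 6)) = 5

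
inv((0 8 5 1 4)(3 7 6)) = (0 4 1 5 8)(3 6 7)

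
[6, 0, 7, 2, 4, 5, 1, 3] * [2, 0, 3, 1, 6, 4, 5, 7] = [5, 2, 7, 3, 6, 4, 0, 1]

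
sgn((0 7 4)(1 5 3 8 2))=1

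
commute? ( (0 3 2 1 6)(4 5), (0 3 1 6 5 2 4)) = no: (0 3 2 1 6)(4 5) * (0 3 1 6 5 2 4) = (0 1 5)(2 6 3 4), (0 3 1 6 5 2 4) * (0 3 2 1 6)(4 5) = (0 2 5 1)(3 6 4)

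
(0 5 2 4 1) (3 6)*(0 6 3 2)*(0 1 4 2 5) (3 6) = (1 3 6 5) 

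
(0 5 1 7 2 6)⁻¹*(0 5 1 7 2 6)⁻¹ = (0 2 1)(5 6 7)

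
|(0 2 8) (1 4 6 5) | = 12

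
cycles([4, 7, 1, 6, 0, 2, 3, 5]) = (0 4)(1 7 5 2)(3 6)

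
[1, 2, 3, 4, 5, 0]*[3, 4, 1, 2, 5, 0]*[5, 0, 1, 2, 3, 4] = [3, 0, 1, 4, 5, 2]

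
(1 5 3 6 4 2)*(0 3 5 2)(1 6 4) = (0 3 4)(1 2 6)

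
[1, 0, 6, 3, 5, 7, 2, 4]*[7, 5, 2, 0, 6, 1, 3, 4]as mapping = [0→5, 1→7, 2→3, 3→0, 4→1, 5→4, 6→2, 7→6]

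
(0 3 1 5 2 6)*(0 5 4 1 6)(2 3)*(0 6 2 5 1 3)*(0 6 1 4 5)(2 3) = (1 5 6 4 2)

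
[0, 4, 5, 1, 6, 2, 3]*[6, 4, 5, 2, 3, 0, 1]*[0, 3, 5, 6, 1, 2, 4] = [4, 6, 0, 1, 3, 2, 5]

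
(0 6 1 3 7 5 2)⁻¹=(0 2 5 7 3 1 6)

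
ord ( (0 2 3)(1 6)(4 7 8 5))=12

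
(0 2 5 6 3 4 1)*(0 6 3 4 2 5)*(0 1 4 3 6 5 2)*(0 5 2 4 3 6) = (0 4 3 5)(1 2)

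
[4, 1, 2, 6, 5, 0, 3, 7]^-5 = [4, 1, 2, 6, 5, 0, 3, 7]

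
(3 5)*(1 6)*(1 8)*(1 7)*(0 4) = (0 4)(1 6 8 7)(3 5)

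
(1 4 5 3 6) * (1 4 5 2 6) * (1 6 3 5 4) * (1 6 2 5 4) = (2 3)(4 5)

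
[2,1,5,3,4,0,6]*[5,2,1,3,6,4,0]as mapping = [0→1,1→2,2→4,3→3,4→6,5→5,6→0]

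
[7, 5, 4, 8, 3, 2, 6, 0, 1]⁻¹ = [7, 8, 5, 4, 2, 1, 6, 0, 3]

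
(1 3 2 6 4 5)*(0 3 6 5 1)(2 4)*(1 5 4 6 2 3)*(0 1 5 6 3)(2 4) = (0 5 1 4 6)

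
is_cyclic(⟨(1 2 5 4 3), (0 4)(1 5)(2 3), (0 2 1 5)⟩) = no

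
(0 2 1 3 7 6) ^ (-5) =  (0 2 1 3 7 6) 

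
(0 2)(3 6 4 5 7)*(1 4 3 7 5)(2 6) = (0 6 3 2)(1 4)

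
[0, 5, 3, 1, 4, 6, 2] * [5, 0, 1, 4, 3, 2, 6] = [5, 2, 4, 0, 3, 6, 1]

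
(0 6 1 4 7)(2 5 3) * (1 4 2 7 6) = (0 1 2 5 3 7)(4 6)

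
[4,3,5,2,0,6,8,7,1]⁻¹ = [4,8,3,1,0,2,5,7,6]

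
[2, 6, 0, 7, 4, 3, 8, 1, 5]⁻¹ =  [2, 7, 0, 5, 4, 8, 1, 3, 6]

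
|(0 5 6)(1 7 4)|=3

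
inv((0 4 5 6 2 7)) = (0 7 2 6 5 4)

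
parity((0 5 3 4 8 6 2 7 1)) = even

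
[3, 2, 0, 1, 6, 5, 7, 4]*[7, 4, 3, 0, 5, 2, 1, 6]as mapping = [0→0, 1→3, 2→7, 3→4, 4→1, 5→2, 6→6, 7→5]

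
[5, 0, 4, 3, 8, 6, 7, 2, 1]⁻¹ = [1, 8, 7, 3, 2, 0, 5, 6, 4]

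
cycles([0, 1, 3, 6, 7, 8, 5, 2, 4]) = (2 3 6 5 8 4 7)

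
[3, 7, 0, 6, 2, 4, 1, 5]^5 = [5, 0, 7, 4, 1, 6, 2, 3]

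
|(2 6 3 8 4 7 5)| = 7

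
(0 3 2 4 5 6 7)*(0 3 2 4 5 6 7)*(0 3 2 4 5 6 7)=(0 4 7 2 6 3 5) 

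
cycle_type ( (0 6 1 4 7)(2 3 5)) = 3.5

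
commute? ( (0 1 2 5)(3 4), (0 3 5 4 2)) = no: (0 1 2 5)(3 4)*(0 3 5 4 2) = (0 1)(2 4 5 3), (0 3 5 4 2)*(0 1 2 5)(3 4) = (0 4 5 3)(1 2)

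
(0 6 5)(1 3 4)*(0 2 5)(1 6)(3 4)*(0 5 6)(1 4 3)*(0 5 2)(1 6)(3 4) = (0 3 6 2 1 4 5)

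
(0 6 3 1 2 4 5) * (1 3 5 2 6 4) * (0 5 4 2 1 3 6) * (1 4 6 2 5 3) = (0 5 3 2 1) 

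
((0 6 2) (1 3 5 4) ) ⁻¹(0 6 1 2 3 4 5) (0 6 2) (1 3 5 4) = (0 5 1 4 6 2 3) 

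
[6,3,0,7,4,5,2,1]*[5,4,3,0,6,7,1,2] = [1,0,5,2,6,7,3,4]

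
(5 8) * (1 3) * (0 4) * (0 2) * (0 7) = (0 4 2 7)(1 3)(5 8)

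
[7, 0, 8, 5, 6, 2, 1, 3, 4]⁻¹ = [1, 6, 5, 7, 8, 3, 4, 0, 2]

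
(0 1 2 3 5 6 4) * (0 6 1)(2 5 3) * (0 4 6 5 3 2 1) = (0 4 5)(1 3 2)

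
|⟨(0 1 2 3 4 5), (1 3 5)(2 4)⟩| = 72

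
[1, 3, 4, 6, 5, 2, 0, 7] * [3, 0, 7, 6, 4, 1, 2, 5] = [0, 6, 4, 2, 1, 7, 3, 5]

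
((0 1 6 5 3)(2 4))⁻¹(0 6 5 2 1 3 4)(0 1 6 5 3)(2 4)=(0 2 1 5 3 4 6)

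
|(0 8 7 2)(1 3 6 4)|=4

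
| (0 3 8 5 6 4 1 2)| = 8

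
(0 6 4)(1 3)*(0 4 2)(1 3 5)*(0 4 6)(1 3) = (1 5 3)(2 4 6)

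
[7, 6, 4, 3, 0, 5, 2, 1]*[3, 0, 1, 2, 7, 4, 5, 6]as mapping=[0→6, 1→5, 2→7, 3→2, 4→3, 5→4, 6→1, 7→0]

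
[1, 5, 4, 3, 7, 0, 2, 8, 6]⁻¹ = [5, 0, 6, 3, 2, 1, 8, 4, 7]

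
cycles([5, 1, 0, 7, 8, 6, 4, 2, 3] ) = (0 5 6 4 8 3 7 2)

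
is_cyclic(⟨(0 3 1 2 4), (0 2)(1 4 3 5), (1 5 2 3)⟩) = no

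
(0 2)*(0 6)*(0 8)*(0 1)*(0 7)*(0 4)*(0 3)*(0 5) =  (0 2 6 8 1 7 4 3 5)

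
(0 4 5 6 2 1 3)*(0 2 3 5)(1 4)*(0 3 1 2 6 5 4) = (0 2)(1 4 3 6)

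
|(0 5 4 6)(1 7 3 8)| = 4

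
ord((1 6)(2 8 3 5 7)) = 10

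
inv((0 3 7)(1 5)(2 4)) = (0 7 3)(1 5)(2 4)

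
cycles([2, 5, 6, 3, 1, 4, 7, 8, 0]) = (0 2 6 7 8)(1 5 4)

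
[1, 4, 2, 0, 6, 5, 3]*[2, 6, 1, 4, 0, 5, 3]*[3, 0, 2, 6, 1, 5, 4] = [4, 3, 0, 2, 6, 5, 1]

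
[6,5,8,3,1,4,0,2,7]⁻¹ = [6,4,7,3,5,1,0,8,2]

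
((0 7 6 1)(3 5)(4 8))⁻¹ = (0 1 6 7)(3 5)(4 8)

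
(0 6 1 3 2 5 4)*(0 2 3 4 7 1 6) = (1 4 2 5 7)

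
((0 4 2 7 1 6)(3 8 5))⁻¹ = (0 6 1 7 2 4)(3 5 8)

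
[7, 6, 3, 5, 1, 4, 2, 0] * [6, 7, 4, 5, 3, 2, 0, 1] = [1, 0, 5, 2, 7, 3, 4, 6]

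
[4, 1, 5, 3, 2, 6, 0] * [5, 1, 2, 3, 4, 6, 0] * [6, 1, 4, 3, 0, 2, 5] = [0, 1, 5, 3, 4, 6, 2]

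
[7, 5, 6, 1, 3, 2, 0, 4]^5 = [5, 7, 3, 0, 6, 4, 1, 2]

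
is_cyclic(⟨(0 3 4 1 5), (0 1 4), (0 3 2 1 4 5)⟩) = no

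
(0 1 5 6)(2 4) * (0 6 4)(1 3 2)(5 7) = (0 3 2)(1 7 5 4)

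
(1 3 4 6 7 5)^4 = (1 7 4)(3 5 6)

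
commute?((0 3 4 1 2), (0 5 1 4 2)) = no:(0 3 4 1 2)*(0 5 1 4 2) = (0 3 2 5 1), (0 5 1 4 2)*(0 3 4 1 2) = (0 5 2 3 4)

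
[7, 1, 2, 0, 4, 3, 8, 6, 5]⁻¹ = [3, 1, 2, 5, 4, 8, 7, 0, 6]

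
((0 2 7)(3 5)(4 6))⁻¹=(0 7 2)(3 5)(4 6)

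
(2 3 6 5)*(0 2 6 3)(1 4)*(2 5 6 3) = (0 5 3 2)(1 4)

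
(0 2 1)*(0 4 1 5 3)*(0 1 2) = (1 4 2 5 3) 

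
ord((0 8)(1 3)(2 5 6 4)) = 4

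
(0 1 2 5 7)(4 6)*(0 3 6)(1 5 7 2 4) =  (0 5 2 7 3 6 1 4)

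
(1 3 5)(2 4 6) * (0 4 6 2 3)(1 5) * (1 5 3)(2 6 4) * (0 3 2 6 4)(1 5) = (0 6 5 2)(1 3)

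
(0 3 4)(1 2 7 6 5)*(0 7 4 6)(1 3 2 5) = (0 2 4 7)(1 5 3 6)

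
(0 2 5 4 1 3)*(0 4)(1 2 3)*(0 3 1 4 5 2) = (0 1 4)(3 5)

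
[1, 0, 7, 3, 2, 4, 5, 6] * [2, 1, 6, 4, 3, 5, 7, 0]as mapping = [0→1, 1→2, 2→0, 3→4, 4→6, 5→3, 6→5, 7→7]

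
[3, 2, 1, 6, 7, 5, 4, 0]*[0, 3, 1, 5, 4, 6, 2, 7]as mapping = [0→5, 1→1, 2→3, 3→2, 4→7, 5→6, 6→4, 7→0]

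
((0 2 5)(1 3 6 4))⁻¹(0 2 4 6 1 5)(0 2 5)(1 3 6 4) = (0 2 5 1 4 3)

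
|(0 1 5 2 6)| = 5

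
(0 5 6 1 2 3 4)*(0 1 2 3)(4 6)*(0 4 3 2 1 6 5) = (1 2 4 6)(3 5)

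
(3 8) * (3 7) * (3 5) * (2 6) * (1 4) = (1 4)(2 6)(3 8 7 5)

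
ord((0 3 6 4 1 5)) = 6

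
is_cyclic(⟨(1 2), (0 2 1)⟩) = no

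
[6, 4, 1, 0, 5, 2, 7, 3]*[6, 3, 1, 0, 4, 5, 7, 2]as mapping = [0→7, 1→4, 2→3, 3→6, 4→5, 5→1, 6→2, 7→0]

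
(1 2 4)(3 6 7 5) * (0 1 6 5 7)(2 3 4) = (0 1 3 5 4 6)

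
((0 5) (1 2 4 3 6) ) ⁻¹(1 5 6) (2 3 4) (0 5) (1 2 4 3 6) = (0 1 2) (3 4 6) 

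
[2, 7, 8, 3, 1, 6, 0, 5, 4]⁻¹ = [6, 4, 0, 3, 8, 7, 5, 1, 2]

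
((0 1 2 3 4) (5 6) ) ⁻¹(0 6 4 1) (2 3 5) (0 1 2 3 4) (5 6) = (0 2 1 5) (3 4 6) 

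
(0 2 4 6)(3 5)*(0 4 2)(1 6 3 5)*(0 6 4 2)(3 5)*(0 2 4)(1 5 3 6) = (0 1)(3 5 6 4)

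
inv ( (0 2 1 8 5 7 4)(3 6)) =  (0 4 7 5 8 1 2)(3 6)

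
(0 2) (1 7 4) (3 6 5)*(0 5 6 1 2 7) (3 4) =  (0 7 3 1) (2 5 4) 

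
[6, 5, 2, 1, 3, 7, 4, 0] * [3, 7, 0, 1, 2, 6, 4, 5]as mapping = [0→4, 1→6, 2→0, 3→7, 4→1, 5→5, 6→2, 7→3]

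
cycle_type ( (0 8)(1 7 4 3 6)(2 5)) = 2^2.5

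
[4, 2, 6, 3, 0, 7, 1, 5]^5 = [4, 6, 1, 3, 0, 7, 2, 5]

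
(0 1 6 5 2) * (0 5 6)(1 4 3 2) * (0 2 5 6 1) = (0 4 3 5)(1 2 6)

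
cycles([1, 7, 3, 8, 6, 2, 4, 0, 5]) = (0 1 7)(2 3 8 5)(4 6)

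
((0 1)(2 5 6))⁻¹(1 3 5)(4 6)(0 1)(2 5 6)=(0 3 6)(2 4)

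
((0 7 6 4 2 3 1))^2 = (0 6 2 1 7 4 3)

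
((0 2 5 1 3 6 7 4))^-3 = (0 6 5 4 3 2 7 1)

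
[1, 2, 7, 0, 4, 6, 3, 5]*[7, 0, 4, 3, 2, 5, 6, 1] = [0, 4, 1, 7, 2, 6, 3, 5]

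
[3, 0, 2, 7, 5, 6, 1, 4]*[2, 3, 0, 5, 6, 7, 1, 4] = [5, 2, 0, 4, 7, 1, 3, 6] 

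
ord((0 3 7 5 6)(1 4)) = 10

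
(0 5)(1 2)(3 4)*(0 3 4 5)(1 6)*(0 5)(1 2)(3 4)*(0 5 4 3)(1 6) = (0 4)(1 6 2)(3 5)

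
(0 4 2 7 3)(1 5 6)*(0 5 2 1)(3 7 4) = (0 3 5 6)(1 2 4)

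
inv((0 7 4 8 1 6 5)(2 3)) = (0 5 6 1 8 4 7)(2 3)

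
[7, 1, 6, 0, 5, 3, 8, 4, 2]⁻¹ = [3, 1, 8, 5, 7, 4, 2, 0, 6]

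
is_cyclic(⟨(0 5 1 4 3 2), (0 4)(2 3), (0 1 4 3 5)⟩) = no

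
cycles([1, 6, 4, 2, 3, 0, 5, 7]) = (0 1 6 5) (2 4 3) 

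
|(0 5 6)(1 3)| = 6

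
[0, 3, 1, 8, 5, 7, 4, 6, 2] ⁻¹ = [0, 2, 8, 1, 6, 4, 7, 5, 3] 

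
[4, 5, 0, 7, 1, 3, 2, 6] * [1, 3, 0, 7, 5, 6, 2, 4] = [5, 6, 1, 4, 3, 7, 0, 2]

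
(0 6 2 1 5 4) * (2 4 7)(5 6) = (0 5 7 2 1 6 4)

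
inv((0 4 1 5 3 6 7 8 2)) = (0 2 8 7 6 3 5 1 4)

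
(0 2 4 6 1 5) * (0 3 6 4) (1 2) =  (0 1 5 3 6 2) 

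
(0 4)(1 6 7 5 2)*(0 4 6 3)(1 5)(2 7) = (0 6 2 5 7 1 3)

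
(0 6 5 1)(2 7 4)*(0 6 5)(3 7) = (0 5 1 6)(2 3 7 4)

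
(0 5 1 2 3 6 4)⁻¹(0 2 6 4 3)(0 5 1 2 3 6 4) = (0 6 5 3 4)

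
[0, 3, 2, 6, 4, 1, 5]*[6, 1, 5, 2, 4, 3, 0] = [6, 2, 5, 0, 4, 1, 3]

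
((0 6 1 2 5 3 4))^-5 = (0 1 5 4 6 2 3)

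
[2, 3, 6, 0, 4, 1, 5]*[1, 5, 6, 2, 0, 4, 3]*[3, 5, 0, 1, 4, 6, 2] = [2, 0, 1, 5, 3, 6, 4]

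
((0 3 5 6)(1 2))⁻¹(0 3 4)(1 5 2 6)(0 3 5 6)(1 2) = (0 2 6 1)(3 5 4)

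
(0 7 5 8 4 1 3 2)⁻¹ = (0 2 3 1 4 8 5 7)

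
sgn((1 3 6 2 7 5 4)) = 1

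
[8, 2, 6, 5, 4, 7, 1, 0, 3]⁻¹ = [7, 6, 1, 8, 4, 3, 2, 5, 0]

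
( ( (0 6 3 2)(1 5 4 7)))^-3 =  (0 6 3 2)(1 5 4 7)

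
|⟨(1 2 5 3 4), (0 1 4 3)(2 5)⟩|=360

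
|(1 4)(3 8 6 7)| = 4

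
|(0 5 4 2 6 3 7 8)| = 8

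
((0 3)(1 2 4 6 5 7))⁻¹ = (0 3)(1 7 5 6 4 2)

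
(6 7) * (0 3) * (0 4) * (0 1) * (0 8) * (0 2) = (0 3 4 1 8 2)(6 7)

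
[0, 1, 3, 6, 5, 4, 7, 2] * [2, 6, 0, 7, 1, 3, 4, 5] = [2, 6, 7, 4, 3, 1, 5, 0]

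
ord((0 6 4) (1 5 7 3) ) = 12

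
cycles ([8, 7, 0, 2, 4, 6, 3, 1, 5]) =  (0 8 5 6 3 2)(1 7)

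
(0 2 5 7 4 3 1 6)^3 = (0 7 1 2 4 6 5 3)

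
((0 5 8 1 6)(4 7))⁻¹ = (0 6 1 8 5)(4 7)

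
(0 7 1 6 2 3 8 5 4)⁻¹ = (0 4 5 8 3 2 6 1 7)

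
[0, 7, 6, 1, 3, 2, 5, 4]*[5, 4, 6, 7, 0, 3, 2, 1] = [5, 1, 2, 4, 7, 6, 3, 0]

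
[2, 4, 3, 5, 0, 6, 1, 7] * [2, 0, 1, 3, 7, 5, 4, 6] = [1, 7, 3, 5, 2, 4, 0, 6]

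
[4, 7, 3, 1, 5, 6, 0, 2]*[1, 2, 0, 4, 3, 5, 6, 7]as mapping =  [0→3, 1→7, 2→4, 3→2, 4→5, 5→6, 6→1, 7→0]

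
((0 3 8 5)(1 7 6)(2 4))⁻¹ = (0 5 8 3)(1 6 7)(2 4)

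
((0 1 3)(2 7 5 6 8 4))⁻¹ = (0 3 1)(2 4 8 6 5 7)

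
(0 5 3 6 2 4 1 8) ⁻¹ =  (0 8 1 4 2 6 3 5) 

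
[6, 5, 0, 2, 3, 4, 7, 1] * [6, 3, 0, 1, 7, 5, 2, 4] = [2, 5, 6, 0, 1, 7, 4, 3]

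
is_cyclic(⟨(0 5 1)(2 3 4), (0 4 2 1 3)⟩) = no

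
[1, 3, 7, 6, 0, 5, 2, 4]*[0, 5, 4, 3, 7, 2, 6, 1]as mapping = [0→5, 1→3, 2→1, 3→6, 4→0, 5→2, 6→4, 7→7]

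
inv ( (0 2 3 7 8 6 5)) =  (0 5 6 8 7 3 2)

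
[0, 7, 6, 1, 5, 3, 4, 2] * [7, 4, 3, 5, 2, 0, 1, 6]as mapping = [0→7, 1→6, 2→1, 3→4, 4→0, 5→5, 6→2, 7→3]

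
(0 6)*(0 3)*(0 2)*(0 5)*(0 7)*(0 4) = (0 6 3 2 5 7 4) 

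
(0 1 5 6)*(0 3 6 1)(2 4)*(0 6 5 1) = (0 6 3 5)(2 4)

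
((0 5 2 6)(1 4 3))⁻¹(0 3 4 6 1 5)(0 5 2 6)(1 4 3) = (0 4 2 5 1 3)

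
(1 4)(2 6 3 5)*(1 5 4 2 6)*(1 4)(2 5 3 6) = (1 5 2 4 3)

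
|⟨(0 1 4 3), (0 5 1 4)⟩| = 20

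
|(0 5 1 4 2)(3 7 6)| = 15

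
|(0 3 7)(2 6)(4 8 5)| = 6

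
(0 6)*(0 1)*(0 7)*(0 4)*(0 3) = (0 6 1 7 4 3)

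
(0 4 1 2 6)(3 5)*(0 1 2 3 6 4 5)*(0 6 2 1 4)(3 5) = (0 3 6 4 1 5 2)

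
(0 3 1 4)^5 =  (0 3 1 4)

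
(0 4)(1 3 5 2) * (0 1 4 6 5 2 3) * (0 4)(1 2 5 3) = (0 6 3 5 1 4 2)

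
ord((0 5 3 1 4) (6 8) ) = 10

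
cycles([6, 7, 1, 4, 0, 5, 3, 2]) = (0 6 3 4)(1 7 2)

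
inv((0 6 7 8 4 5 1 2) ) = (0 2 1 5 4 8 7 6) 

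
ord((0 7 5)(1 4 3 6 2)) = 15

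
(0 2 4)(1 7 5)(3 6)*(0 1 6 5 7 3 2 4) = (0 4 1 3 5 6 2)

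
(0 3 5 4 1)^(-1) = (0 1 4 5 3)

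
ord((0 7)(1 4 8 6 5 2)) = 6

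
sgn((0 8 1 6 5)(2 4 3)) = 1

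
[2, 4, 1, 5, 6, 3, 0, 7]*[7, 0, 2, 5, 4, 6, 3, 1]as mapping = [0→2, 1→4, 2→0, 3→6, 4→3, 5→5, 6→7, 7→1]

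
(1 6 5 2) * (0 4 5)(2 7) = (0 4 5 7 2 1 6)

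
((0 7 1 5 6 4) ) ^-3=(0 5) (1 4) (6 7) 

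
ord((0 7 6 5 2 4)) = 6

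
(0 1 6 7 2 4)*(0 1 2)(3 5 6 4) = (0 2 3 5 6 7)(1 4)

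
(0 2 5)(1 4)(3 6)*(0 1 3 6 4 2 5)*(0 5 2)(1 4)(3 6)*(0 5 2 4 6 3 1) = (0 4 3)(1 5 6)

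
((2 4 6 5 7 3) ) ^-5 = (2 4 6 5 7 3) 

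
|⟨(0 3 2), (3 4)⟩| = 24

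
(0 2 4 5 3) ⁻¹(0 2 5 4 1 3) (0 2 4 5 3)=(0 2 4 3 5 1) 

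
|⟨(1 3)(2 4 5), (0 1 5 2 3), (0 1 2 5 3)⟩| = 720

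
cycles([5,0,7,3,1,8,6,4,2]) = (0 5 8 2 7 4 1)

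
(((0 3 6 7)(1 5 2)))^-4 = (1 2 5)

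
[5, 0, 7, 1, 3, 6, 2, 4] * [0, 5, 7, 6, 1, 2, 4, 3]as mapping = [0→2, 1→0, 2→3, 3→5, 4→6, 5→4, 6→7, 7→1]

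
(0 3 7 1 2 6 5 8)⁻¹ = (0 8 5 6 2 1 7 3)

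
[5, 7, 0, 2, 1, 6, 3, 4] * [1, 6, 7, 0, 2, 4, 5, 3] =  [4, 3, 1, 7, 6, 5, 0, 2]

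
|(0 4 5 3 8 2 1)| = 7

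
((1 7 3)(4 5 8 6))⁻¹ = (1 3 7)(4 6 8 5)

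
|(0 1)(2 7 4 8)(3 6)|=4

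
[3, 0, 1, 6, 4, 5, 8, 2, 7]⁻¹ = [1, 2, 7, 0, 4, 5, 3, 8, 6]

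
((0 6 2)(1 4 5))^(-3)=()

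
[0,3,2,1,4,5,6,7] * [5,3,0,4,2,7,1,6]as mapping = [0→5,1→4,2→0,3→3,4→2,5→7,6→1,7→6]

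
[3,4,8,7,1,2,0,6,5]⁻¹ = [6,4,5,0,1,8,7,3,2]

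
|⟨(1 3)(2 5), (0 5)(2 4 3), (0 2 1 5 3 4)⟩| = 720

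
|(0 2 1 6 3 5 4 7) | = 8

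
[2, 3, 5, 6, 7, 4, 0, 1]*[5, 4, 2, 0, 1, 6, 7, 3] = [2, 0, 6, 7, 3, 1, 5, 4]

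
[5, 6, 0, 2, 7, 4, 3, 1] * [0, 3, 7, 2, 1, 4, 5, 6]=[4, 5, 0, 7, 6, 1, 2, 3]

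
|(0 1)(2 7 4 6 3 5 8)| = 14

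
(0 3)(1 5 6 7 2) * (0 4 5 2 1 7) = (0 3 4 5 6)(1 2 7)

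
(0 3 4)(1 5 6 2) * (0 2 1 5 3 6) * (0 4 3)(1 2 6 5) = (0 5 4 6 2 1)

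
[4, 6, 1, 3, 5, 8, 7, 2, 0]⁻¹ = [8, 2, 7, 3, 0, 4, 1, 6, 5]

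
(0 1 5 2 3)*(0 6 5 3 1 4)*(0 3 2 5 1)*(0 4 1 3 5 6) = (0 1 2 4 5 6 3)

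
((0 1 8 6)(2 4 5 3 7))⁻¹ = (0 6 8 1)(2 7 3 5 4)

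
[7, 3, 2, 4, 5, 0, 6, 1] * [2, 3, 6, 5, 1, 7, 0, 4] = [4, 5, 6, 1, 7, 2, 0, 3]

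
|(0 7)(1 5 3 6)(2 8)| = 4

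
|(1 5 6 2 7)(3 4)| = 10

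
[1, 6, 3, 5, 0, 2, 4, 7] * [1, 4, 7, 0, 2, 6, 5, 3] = [4, 5, 0, 6, 1, 7, 2, 3]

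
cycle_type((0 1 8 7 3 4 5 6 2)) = 9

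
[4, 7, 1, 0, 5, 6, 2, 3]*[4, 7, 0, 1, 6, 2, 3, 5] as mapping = [0→6, 1→5, 2→7, 3→4, 4→2, 5→3, 6→0, 7→1] 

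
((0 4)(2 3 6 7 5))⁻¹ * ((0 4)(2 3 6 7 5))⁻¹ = (2 7 3 5 6)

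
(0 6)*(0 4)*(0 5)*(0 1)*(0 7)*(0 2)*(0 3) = (0 6 4 5 1 7 2 3)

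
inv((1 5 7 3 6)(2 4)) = (1 6 3 7 5)(2 4)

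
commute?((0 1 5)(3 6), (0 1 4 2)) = no:(0 1 5)(3 6) * (0 1 4 2) = (0 4 2)(1 5)(3 6), (0 1 4 2) * (0 1 5)(3 6) = (0 5)(1 4 2)(3 6)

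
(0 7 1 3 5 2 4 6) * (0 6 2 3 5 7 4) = (0 4 2) (1 5 3 7) 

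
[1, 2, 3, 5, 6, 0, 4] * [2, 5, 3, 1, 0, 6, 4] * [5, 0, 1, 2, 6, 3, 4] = [3, 2, 0, 4, 6, 1, 5]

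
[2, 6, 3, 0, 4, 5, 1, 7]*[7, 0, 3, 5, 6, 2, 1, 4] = [3, 1, 5, 7, 6, 2, 0, 4]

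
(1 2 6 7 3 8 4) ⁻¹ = (1 4 8 3 7 6 2) 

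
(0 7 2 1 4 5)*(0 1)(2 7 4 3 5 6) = (0 4 6 2)(1 3 5)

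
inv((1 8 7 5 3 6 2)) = (1 2 6 3 5 7 8)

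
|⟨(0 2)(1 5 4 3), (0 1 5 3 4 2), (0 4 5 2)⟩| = 720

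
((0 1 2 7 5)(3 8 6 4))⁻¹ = (0 5 7 2 1)(3 4 6 8)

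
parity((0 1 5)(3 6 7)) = even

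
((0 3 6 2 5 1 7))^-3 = (0 5 3 1 6 7 2)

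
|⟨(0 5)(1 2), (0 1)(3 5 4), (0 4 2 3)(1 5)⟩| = 720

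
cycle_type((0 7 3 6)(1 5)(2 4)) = 2^2.4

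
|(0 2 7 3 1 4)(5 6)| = 6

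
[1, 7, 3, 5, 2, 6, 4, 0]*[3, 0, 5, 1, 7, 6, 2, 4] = [0, 4, 1, 6, 5, 2, 7, 3]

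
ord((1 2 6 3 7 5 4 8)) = 8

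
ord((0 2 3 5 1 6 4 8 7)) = 9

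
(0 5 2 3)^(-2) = (0 2)(3 5)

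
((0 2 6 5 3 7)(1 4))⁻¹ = (0 7 3 5 6 2)(1 4)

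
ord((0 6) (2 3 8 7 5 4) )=6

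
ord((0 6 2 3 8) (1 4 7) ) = 15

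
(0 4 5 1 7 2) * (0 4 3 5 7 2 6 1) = (0 3 5)(1 2 4 7 6)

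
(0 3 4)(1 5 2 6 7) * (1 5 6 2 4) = (0 3 1 6 7 5 4)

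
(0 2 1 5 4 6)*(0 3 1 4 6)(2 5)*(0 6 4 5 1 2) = (0 1)(2 5 4 6 3)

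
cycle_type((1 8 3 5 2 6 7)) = 7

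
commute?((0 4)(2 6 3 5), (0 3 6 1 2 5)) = no:(0 4)(2 6 3 5) * (0 3 6 1 2 5) = (0 4 3)(1 2), (0 3 6 1 2 5) * (0 4)(2 6 3 5) = (0 5 4)(1 6)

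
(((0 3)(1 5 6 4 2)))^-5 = (0 3)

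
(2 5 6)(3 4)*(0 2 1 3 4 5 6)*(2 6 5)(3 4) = (0 6 1 4 3 2 5)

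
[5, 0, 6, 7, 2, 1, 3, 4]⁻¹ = [1, 5, 4, 6, 7, 0, 2, 3]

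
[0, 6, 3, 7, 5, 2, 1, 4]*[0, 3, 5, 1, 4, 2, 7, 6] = [0, 7, 1, 6, 2, 5, 3, 4]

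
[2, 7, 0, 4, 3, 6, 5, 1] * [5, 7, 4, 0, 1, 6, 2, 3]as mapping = [0→4, 1→3, 2→5, 3→1, 4→0, 5→2, 6→6, 7→7]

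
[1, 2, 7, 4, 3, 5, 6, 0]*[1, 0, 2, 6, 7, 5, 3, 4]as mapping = [0→0, 1→2, 2→4, 3→7, 4→6, 5→5, 6→3, 7→1]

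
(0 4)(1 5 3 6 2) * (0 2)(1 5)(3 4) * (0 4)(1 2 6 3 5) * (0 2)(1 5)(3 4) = (0 1)(2 5)(3 4 6)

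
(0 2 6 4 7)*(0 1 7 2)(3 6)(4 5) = (1 7)(2 3 6 5 4)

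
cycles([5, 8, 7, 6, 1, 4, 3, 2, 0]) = (0 5 4 1 8)(2 7)(3 6)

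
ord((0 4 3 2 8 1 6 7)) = 8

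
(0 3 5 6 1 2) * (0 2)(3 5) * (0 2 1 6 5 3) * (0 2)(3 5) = (0 5 3 2 1)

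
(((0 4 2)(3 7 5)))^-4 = (0 2 4)(3 5 7)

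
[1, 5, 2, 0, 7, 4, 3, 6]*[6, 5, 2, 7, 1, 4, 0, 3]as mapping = [0→5, 1→4, 2→2, 3→6, 4→3, 5→1, 6→7, 7→0]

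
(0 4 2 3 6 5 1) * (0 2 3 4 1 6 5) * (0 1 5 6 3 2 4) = (0 5 3 6 1 4 2)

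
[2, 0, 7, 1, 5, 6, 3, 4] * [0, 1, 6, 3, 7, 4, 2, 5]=[6, 0, 5, 1, 4, 2, 3, 7]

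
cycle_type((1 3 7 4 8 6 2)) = 7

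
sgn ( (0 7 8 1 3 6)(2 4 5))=-1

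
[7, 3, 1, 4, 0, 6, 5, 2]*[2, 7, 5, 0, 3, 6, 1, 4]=[4, 0, 7, 3, 2, 1, 6, 5]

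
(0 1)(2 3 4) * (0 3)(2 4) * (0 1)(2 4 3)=(1 2)(3 4)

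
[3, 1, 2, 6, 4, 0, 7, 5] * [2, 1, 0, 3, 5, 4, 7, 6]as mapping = [0→3, 1→1, 2→0, 3→7, 4→5, 5→2, 6→6, 7→4]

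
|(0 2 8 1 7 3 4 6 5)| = 9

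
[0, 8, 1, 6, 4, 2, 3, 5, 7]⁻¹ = [0, 2, 5, 6, 4, 7, 3, 8, 1]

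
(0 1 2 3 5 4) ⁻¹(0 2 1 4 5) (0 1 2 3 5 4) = (0 4 1 3 2) 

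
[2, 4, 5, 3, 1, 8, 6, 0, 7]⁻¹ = [7, 4, 0, 3, 1, 2, 6, 8, 5]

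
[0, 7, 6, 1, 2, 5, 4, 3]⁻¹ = [0, 3, 4, 7, 6, 5, 2, 1]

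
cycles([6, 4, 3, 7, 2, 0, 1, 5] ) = (0 6 1 4 2 3 7 5) 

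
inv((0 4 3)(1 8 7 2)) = (0 3 4)(1 2 7 8)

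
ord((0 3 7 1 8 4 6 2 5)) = 9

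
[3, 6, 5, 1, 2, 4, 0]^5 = [3, 6, 4, 1, 5, 2, 0]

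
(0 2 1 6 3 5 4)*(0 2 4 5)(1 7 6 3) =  (0 4 2 7 6 1 3)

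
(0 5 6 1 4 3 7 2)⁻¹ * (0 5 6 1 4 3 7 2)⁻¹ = (0 7 4 6)(1 5 2 3)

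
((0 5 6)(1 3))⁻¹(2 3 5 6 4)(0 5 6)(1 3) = (0 4 2 1 6)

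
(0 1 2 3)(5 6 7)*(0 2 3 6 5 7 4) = (0 1 3 2 6 4)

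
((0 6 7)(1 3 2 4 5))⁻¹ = (0 7 6)(1 5 4 2 3)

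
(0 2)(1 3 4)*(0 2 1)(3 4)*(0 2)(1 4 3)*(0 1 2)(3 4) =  (0 3 2 1 4)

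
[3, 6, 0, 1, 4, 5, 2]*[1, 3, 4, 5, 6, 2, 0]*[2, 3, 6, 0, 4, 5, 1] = [5, 2, 3, 0, 1, 6, 4] 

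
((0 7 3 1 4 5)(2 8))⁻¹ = (0 5 4 1 3 7)(2 8)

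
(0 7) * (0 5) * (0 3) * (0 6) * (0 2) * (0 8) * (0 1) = (0 7 5 3 6 2 8 1)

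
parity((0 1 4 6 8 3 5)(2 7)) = odd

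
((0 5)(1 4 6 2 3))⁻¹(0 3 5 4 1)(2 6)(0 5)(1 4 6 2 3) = (0 6 4 5 1)(2 3)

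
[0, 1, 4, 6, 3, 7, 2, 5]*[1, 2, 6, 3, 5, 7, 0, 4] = [1, 2, 5, 0, 3, 4, 6, 7]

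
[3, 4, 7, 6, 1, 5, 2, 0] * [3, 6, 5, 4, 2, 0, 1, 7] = [4, 2, 7, 1, 6, 0, 5, 3]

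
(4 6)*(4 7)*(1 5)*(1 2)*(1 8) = (1 5 2 8)(4 6 7)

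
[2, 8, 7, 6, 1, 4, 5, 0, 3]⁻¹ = [7, 4, 0, 8, 5, 6, 3, 2, 1]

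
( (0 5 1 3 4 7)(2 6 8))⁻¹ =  (0 7 4 3 1 5)(2 8 6)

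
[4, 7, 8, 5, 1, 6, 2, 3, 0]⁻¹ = [8, 4, 6, 7, 0, 3, 5, 1, 2]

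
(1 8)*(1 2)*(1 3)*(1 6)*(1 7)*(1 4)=(1 8 2 3 6 7 4) 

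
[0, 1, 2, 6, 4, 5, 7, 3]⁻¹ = [0, 1, 2, 7, 4, 5, 3, 6]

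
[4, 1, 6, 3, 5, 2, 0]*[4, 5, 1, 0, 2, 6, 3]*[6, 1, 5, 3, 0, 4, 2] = [5, 4, 3, 6, 2, 1, 0]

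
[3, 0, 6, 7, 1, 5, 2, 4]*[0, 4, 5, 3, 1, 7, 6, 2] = [3, 0, 6, 2, 4, 7, 5, 1]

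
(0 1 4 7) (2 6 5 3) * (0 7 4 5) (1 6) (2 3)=(0 6) (1 5 2) 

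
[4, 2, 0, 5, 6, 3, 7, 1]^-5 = [4, 2, 0, 5, 6, 3, 7, 1]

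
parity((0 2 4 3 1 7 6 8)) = odd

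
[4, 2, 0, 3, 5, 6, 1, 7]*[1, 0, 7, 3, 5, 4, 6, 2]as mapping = [0→5, 1→7, 2→1, 3→3, 4→4, 5→6, 6→0, 7→2]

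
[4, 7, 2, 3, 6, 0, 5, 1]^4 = [0, 1, 2, 3, 4, 5, 6, 7]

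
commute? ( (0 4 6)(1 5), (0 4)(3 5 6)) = no: (0 4 6)(1 5)*(0 4)(3 5 6) = (1 6 4 3 5), (0 4)(3 5 6)*(0 4 6)(1 5) = (0 6 3 1 5)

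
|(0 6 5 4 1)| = 5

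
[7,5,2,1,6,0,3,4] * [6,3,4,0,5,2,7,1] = [1,2,4,3,7,6,0,5]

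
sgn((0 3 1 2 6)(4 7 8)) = 1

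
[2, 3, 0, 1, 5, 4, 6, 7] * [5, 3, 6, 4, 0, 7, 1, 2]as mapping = [0→6, 1→4, 2→5, 3→3, 4→7, 5→0, 6→1, 7→2]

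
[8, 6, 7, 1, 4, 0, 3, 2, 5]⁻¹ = [5, 3, 7, 6, 4, 8, 1, 2, 0]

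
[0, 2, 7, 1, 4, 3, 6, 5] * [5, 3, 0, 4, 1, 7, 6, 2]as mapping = [0→5, 1→0, 2→2, 3→3, 4→1, 5→4, 6→6, 7→7]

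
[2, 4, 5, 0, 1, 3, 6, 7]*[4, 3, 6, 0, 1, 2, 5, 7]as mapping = [0→6, 1→1, 2→2, 3→4, 4→3, 5→0, 6→5, 7→7]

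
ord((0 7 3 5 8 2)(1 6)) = 6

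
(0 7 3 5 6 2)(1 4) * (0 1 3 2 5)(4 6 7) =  (0 4 3)(1 6 5 7 2)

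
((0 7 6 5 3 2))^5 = (0 2 3 5 6 7)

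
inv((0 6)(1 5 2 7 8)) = (0 6)(1 8 7 2 5)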